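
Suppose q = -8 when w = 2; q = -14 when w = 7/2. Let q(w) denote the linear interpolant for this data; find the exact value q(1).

-4

Evaluate each Lagrange basis at w = 1:
L_0(1) = (-5/2)/[(-3/2)] = 5/3
L_1(1) = (-1)/[(3/2)] = -2/3
Sum: (-8)·(5/3) + (-14)·(-2/3) = -4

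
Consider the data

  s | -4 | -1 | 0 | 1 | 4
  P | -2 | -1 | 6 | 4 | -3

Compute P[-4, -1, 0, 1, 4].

P[-4,-1] = (-1 - (-2)) / (-1 - (-4)) = 1/3
P[-1,0] = (6 - (-1)) / (0 - (-1)) = 7
P[0,1] = (4 - 6) / (1 - 0) = -2
P[1,4] = (-3 - 4) / (4 - 1) = -7/3
P[-4,-1,0] = (7 - 1/3) / (0 - (-4)) = 5/3
P[-1,0,1] = (-2 - 7) / (1 - (-1)) = -9/2
P[0,1,4] = (-7/3 - (-2)) / (4 - 0) = -1/12
P[-4,-1,0,1] = (-9/2 - 5/3) / (1 - (-4)) = -37/30
P[-1,0,1,4] = (-1/12 - (-9/2)) / (4 - (-1)) = 53/60
P[-4,-1,0,1,4] = (53/60 - (-37/30)) / (4 - (-4)) = 127/480

127/480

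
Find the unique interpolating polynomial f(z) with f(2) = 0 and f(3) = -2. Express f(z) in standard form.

L_0(z) = (z - 3) / [-1] = -z + 3
L_1(z) = (z - 2) / [1] = z - 2
f(z) = 0·L_0 + (-2)·L_1
  0·L_0(z) = 0
  (-2)·L_1(z) = -2z + 4
Adding term by term: -2z + 4

f(z) = -2z + 4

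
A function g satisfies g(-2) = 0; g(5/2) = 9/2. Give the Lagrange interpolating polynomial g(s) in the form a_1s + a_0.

g(s) = s + 2

L_0(s) = (s - 5/2) / [-9/2] = -(2/9)s + 5/9
L_1(s) = (s + 2) / [9/2] = (2/9)s + 4/9
g(s) = 0·L_0 + (9/2)·L_1
  0·L_0(s) = 0
  (9/2)·L_1(s) = s + 2
Adding term by term: s + 2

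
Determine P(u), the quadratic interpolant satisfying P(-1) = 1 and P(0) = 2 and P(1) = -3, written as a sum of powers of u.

P(u) = -3u^2 - 2u + 2

L_0(u) = u(u - 1) / [2] = (1/2)u^2 - (1/2)u
L_1(u) = (u + 1)(u - 1) / [-1] = -u^2 + 1
L_2(u) = (u + 1)u / [2] = (1/2)u^2 + (1/2)u
P(u) = 1·L_0 + 2·L_1 + (-3)·L_2
  1·L_0(u) = (1/2)u^2 - (1/2)u
  2·L_1(u) = -2u^2 + 2
  (-3)·L_2(u) = -(3/2)u^2 - (3/2)u
Adding term by term: -3u^2 - 2u + 2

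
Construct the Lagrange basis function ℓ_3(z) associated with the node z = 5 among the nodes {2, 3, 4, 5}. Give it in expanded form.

ℓ_3(z) = (1/6)z^3 - (3/2)z^2 + (13/3)z - 4

ℓ_3(z) = (z - 2)(z - 3)(z - 4) / [(3)·(2)·(1)]
       = (z^3 - 9z^2 + 26z - 24) / (6)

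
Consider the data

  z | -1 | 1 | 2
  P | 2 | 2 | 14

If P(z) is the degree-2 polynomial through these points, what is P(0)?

-2

L_0(0) = (-1)·(-2)/[(-2)·(-3)] = 1/3
L_1(0) = (1)·(-2)/[(2)·(-1)] = 1
L_2(0) = (1)·(-1)/[(3)·(1)] = -1/3
Sum: 2·(1/3) + 2·(1) + 14·(-1/3) = -2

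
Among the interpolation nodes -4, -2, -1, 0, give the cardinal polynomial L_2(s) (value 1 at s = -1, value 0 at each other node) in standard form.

L_2(s) = (s + 4)(s + 2)s / [(3)·(1)·(-1)]
       = (s^3 + 6s^2 + 8s) / (-3)

L_2(s) = -(1/3)s^3 - 2s^2 - (8/3)s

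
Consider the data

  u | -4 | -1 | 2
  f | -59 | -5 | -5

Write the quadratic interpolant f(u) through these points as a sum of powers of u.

f(u) = -3u^2 + 3u + 1

Newton's divided differences:
f[-4,-1] = (-5 - (-59)) / (-1 - (-4)) = 18
f[-1,2] = (-5 - (-5)) / (2 - (-1)) = 0
f[-4,-1,2] = (0 - 18) / (2 - (-4)) = -3
f(u) = -59 + 18·(u + 4) + (-3)·(u + 4)(u + 1)
Expanding: f(u) = -3u^2 + 3u + 1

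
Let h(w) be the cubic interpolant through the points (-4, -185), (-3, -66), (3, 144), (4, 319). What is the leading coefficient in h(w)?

4

Build the Lagrange basis polynomials:
L_0(w) = (w + 3)(w - 3)(w - 4) / [-56] = -(1/56)w^3 + (1/14)w^2 + (9/56)w - 9/14
L_1(w) = (w + 4)(w - 3)(w - 4) / [42] = (1/42)w^3 - (1/14)w^2 - (8/21)w + 8/7
L_2(w) = (w + 4)(w + 3)(w - 4) / [-42] = -(1/42)w^3 - (1/14)w^2 + (8/21)w + 8/7
L_3(w) = (w + 4)(w + 3)(w - 3) / [56] = (1/56)w^3 + (1/14)w^2 - (9/56)w - 9/14
h(w) = (-185)·L_0 + (-66)·L_1 + 144·L_2 + 319·L_3
Only the coefficient of w^3 is needed; take it from each L_i and combine:
(-185)·(-1/56) + (-66)·(1/42) + 144·(-1/42) + 319·(1/56) = 4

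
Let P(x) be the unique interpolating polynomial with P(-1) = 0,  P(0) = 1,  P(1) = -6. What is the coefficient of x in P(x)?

Build the Lagrange basis polynomials:
L_0(x) = x(x - 1) / [2] = (1/2)x^2 - (1/2)x
L_1(x) = (x + 1)(x - 1) / [-1] = -x^2 + 1
L_2(x) = (x + 1)x / [2] = (1/2)x^2 + (1/2)x
P(x) = 0·L_0 + 1·L_1 + (-6)·L_2
Only the coefficient of x is needed; take it from each L_i and combine:
0·(-1/2) + 1·(0) + (-6)·(1/2) = -3

-3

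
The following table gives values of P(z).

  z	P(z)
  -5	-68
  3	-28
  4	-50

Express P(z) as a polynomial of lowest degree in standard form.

P(z) = -3z^2 - z + 2

Build the Lagrange basis polynomials:
L_0(z) = (z - 3)(z - 4) / [72] = (1/72)z^2 - (7/72)z + 1/6
L_1(z) = (z + 5)(z - 4) / [-8] = -(1/8)z^2 - (1/8)z + 5/2
L_2(z) = (z + 5)(z - 3) / [9] = (1/9)z^2 + (2/9)z - 5/3
P(z) = (-68)·L_0 + (-28)·L_1 + (-50)·L_2
  (-68)·L_0(z) = -(17/18)z^2 + (119/18)z - 34/3
  (-28)·L_1(z) = (7/2)z^2 + (7/2)z - 70
  (-50)·L_2(z) = -(50/9)z^2 - (100/9)z + 250/3
Adding term by term: -3z^2 - z + 2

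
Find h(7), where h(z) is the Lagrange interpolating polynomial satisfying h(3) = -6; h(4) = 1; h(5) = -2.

L_0(7) = (3)·(2)/[(-1)·(-2)] = 3
L_1(7) = (4)·(2)/[(1)·(-1)] = -8
L_2(7) = (4)·(3)/[(2)·(1)] = 6
Sum: (-6)·(3) + 1·(-8) + (-2)·(6) = -38

-38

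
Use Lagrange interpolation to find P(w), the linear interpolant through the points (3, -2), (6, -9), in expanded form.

P(w) = -(7/3)w + 5

L_0(w) = (w - 6) / [-3] = -(1/3)w + 2
L_1(w) = (w - 3) / [3] = (1/3)w - 1
P(w) = (-2)·L_0 + (-9)·L_1
  (-2)·L_0(w) = (2/3)w - 4
  (-9)·L_1(w) = -3w + 9
Adding term by term: -(7/3)w + 5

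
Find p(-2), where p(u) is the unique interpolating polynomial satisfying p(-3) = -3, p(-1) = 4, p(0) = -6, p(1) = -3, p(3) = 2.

L_0(-2) = (-1)·(-2)·(-3)·(-5)/[(-2)·(-3)·(-4)·(-6)] = 5/24
L_1(-2) = (1)·(-2)·(-3)·(-5)/[(2)·(-1)·(-2)·(-4)] = 15/8
L_2(-2) = (1)·(-1)·(-3)·(-5)/[(3)·(1)·(-1)·(-3)] = -5/3
L_3(-2) = (1)·(-1)·(-2)·(-5)/[(4)·(2)·(1)·(-2)] = 5/8
L_4(-2) = (1)·(-1)·(-2)·(-3)/[(6)·(4)·(3)·(2)] = -1/24
Sum: (-3)·(5/24) + 4·(15/8) + (-6)·(-5/3) + (-3)·(5/8) + 2·(-1/24) = 179/12

179/12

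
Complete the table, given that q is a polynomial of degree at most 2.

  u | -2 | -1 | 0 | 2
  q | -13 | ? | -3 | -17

-5

The 3 known values determine q uniquely (degree ≤ 2).
Evaluate each Lagrange basis at u = -1:
L_0(-1) = (-1)·(-3)/[(-2)·(-4)] = 3/8
L_1(-1) = (1)·(-3)/[(2)·(-2)] = 3/4
L_2(-1) = (1)·(-1)/[(4)·(2)] = -1/8
Sum: (-13)·(3/8) + (-3)·(3/4) + (-17)·(-1/8) = -5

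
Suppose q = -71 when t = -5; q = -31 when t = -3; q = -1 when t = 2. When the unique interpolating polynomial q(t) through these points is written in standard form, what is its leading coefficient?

L_0(t) = (t + 3)(t - 2) / [14] = (1/14)t^2 + (1/14)t - 3/7
L_1(t) = (t + 5)(t - 2) / [-10] = -(1/10)t^2 - (3/10)t + 1
L_2(t) = (t + 5)(t + 3) / [35] = (1/35)t^2 + (8/35)t + 3/7
q(t) = (-71)·L_0 + (-31)·L_1 + (-1)·L_2
Only the coefficient of t^2 is needed; take it from each L_i and combine:
(-71)·(1/14) + (-31)·(-1/10) + (-1)·(1/35) = -2

-2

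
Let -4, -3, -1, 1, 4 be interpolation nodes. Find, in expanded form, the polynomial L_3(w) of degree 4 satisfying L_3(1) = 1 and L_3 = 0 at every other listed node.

L_3(w) = -(1/120)w^4 - (1/30)w^3 + (13/120)w^2 + (8/15)w + 2/5

L_3(w) = (w + 4)(w + 3)(w + 1)(w - 4) / [(5)·(4)·(2)·(-3)]
       = (w^4 + 4w^3 - 13w^2 - 64w - 48) / (-120)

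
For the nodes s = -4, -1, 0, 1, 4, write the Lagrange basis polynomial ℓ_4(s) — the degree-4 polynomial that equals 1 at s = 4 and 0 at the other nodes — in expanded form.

ℓ_4(s) = (1/480)s^4 + (1/120)s^3 - (1/480)s^2 - (1/120)s

ℓ_4(s) = (s + 4)(s + 1)s(s - 1) / [(8)·(5)·(4)·(3)]
       = (s^4 + 4s^3 - s^2 - 4s) / (480)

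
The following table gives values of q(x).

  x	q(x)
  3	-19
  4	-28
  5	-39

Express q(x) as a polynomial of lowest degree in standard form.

Build the Lagrange basis polynomials:
L_0(x) = (x - 4)(x - 5) / [2] = (1/2)x^2 - (9/2)x + 10
L_1(x) = (x - 3)(x - 5) / [-1] = -x^2 + 8x - 15
L_2(x) = (x - 3)(x - 4) / [2] = (1/2)x^2 - (7/2)x + 6
q(x) = (-19)·L_0 + (-28)·L_1 + (-39)·L_2
  (-19)·L_0(x) = -(19/2)x^2 + (171/2)x - 190
  (-28)·L_1(x) = 28x^2 - 224x + 420
  (-39)·L_2(x) = -(39/2)x^2 + (273/2)x - 234
Adding term by term: -x^2 - 2x - 4

q(x) = -x^2 - 2x - 4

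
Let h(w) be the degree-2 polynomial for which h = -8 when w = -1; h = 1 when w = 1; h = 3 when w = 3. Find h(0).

Evaluate each Lagrange basis at w = 0:
L_0(0) = (-1)·(-3)/[(-2)·(-4)] = 3/8
L_1(0) = (1)·(-3)/[(2)·(-2)] = 3/4
L_2(0) = (1)·(-1)/[(4)·(2)] = -1/8
Sum: (-8)·(3/8) + 1·(3/4) + 3·(-1/8) = -21/8

-21/8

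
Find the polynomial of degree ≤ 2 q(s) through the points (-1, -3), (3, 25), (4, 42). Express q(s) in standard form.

L_0(s) = (s - 3)(s - 4) / [20] = (1/20)s^2 - (7/20)s + 3/5
L_1(s) = (s + 1)(s - 4) / [-4] = -(1/4)s^2 + (3/4)s + 1
L_2(s) = (s + 1)(s - 3) / [5] = (1/5)s^2 - (2/5)s - 3/5
q(s) = (-3)·L_0 + 25·L_1 + 42·L_2
  (-3)·L_0(s) = -(3/20)s^2 + (21/20)s - 9/5
  25·L_1(s) = -(25/4)s^2 + (75/4)s + 25
  42·L_2(s) = (42/5)s^2 - (84/5)s - 126/5
Adding term by term: 2s^2 + 3s - 2

q(s) = 2s^2 + 3s - 2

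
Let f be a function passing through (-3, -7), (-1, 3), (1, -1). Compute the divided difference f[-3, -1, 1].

-7/4

f[-3,-1] = (3 - (-7)) / (-1 - (-3)) = 5
f[-1,1] = (-1 - 3) / (1 - (-1)) = -2
f[-3,-1,1] = (-2 - 5) / (1 - (-3)) = -7/4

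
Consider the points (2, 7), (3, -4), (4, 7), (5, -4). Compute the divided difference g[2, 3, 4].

11

g[2,3] = (-4 - 7) / (3 - 2) = -11
g[3,4] = (7 - (-4)) / (4 - 3) = 11
g[2,3,4] = (11 - (-11)) / (4 - 2) = 11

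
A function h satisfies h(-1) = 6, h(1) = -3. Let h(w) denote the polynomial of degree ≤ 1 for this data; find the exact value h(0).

3/2

L_0(0) = (-1)/[(-2)] = 1/2
L_1(0) = (1)/[(2)] = 1/2
Sum: 6·(1/2) + (-3)·(1/2) = 3/2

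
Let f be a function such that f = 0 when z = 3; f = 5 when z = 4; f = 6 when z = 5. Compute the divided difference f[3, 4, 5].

-2

f[3,4] = (5 - 0) / (4 - 3) = 5
f[4,5] = (6 - 5) / (5 - 4) = 1
f[3,4,5] = (1 - 5) / (5 - 3) = -2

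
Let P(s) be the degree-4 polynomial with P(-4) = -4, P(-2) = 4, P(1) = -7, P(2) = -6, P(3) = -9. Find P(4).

-888/35

Using Newton's divided-difference form:
P[-4,-2] = (4 - (-4)) / (-2 - (-4)) = 4
P[-2,1] = (-7 - 4) / (1 - (-2)) = -11/3
P[1,2] = (-6 - (-7)) / (2 - 1) = 1
P[2,3] = (-9 - (-6)) / (3 - 2) = -3
P[-4,-2,1] = (-11/3 - 4) / (1 - (-4)) = -23/15
P[-2,1,2] = (1 - (-11/3)) / (2 - (-2)) = 7/6
P[1,2,3] = (-3 - 1) / (3 - 1) = -2
P[-4,-2,1,2] = (7/6 - (-23/15)) / (2 - (-4)) = 9/20
P[-2,1,2,3] = (-2 - 7/6) / (3 - (-2)) = -19/30
P[-4,-2,1,2,3] = (-19/30 - 9/20) / (3 - (-4)) = -13/84
P(4) = -4 + 4·(8) + (-23/15)·(8)·(6) + (9/20)·(8)·(6)·(3) + (-13/84)·(8)·(6)·(3)·(2) = -888/35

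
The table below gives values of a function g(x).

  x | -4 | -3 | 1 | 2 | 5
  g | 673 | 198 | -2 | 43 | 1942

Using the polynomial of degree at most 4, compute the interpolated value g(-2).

Evaluate each Lagrange basis at x = -2:
L_0(-2) = (1)·(-3)·(-4)·(-7)/[(-1)·(-5)·(-6)·(-9)] = -14/45
L_1(-2) = (2)·(-3)·(-4)·(-7)/[(1)·(-4)·(-5)·(-8)] = 21/20
L_2(-2) = (2)·(1)·(-4)·(-7)/[(5)·(4)·(-1)·(-4)] = 7/10
L_3(-2) = (2)·(1)·(-3)·(-7)/[(6)·(5)·(1)·(-3)] = -7/15
L_4(-2) = (2)·(1)·(-3)·(-4)/[(9)·(8)·(4)·(3)] = 1/36
Sum: 673·(-14/45) + 198·(21/20) + (-2)·(7/10) + 43·(-7/15) + 1942·(1/36) = 31

31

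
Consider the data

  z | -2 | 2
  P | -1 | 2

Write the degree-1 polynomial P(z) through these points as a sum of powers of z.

L_0(z) = (z - 2) / [-4] = -(1/4)z + 1/2
L_1(z) = (z + 2) / [4] = (1/4)z + 1/2
P(z) = (-1)·L_0 + 2·L_1
  (-1)·L_0(z) = (1/4)z - 1/2
  2·L_1(z) = (1/2)z + 1
Adding term by term: (3/4)z + 1/2

P(z) = (3/4)z + 1/2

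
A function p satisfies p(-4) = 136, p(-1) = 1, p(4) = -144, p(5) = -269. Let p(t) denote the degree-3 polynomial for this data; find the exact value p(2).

-26

L_0(2) = (3)·(-2)·(-3)/[(-3)·(-8)·(-9)] = -1/12
L_1(2) = (6)·(-2)·(-3)/[(3)·(-5)·(-6)] = 2/5
L_2(2) = (6)·(3)·(-3)/[(8)·(5)·(-1)] = 27/20
L_3(2) = (6)·(3)·(-2)/[(9)·(6)·(1)] = -2/3
Sum: 136·(-1/12) + 1·(2/5) + (-144)·(27/20) + (-269)·(-2/3) = -26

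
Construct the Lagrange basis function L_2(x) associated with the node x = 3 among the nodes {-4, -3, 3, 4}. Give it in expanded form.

L_2(x) = -(1/42)x^3 - (1/14)x^2 + (8/21)x + 8/7

L_2(x) = (x + 4)(x + 3)(x - 4) / [(7)·(6)·(-1)]
       = (x^3 + 3x^2 - 16x - 48) / (-42)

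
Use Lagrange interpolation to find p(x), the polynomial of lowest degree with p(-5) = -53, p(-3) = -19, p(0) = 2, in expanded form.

p(x) = -2x^2 + x + 2

Build the Lagrange basis polynomials:
L_0(x) = (x + 3)x / [10] = (1/10)x^2 + (3/10)x
L_1(x) = (x + 5)x / [-6] = -(1/6)x^2 - (5/6)x
L_2(x) = (x + 5)(x + 3) / [15] = (1/15)x^2 + (8/15)x + 1
p(x) = (-53)·L_0 + (-19)·L_1 + 2·L_2
  (-53)·L_0(x) = -(53/10)x^2 - (159/10)x
  (-19)·L_1(x) = (19/6)x^2 + (95/6)x
  2·L_2(x) = (2/15)x^2 + (16/15)x + 2
Adding term by term: -2x^2 + x + 2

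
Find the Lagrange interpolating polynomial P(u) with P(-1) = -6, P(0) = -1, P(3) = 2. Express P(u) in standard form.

L_0(u) = u(u - 3) / [4] = (1/4)u^2 - (3/4)u
L_1(u) = (u + 1)(u - 3) / [-3] = -(1/3)u^2 + (2/3)u + 1
L_2(u) = (u + 1)u / [12] = (1/12)u^2 + (1/12)u
P(u) = (-6)·L_0 + (-1)·L_1 + 2·L_2
  (-6)·L_0(u) = -(3/2)u^2 + (9/2)u
  (-1)·L_1(u) = (1/3)u^2 - (2/3)u - 1
  2·L_2(u) = (1/6)u^2 + (1/6)u
Adding term by term: -u^2 + 4u - 1

P(u) = -u^2 + 4u - 1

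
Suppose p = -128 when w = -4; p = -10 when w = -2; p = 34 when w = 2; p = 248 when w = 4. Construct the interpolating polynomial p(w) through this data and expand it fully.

p(w) = 3w^3 + 4w^2 - w - 4

Build the Lagrange basis polynomials:
L_0(w) = (w + 2)(w - 2)(w - 4) / [-96] = -(1/96)w^3 + (1/24)w^2 + (1/24)w - 1/6
L_1(w) = (w + 4)(w - 2)(w - 4) / [48] = (1/48)w^3 - (1/24)w^2 - (1/3)w + 2/3
L_2(w) = (w + 4)(w + 2)(w - 4) / [-48] = -(1/48)w^3 - (1/24)w^2 + (1/3)w + 2/3
L_3(w) = (w + 4)(w + 2)(w - 2) / [96] = (1/96)w^3 + (1/24)w^2 - (1/24)w - 1/6
p(w) = (-128)·L_0 + (-10)·L_1 + 34·L_2 + 248·L_3
  (-128)·L_0(w) = (4/3)w^3 - (16/3)w^2 - (16/3)w + 64/3
  (-10)·L_1(w) = -(5/24)w^3 + (5/12)w^2 + (10/3)w - 20/3
  34·L_2(w) = -(17/24)w^3 - (17/12)w^2 + (34/3)w + 68/3
  248·L_3(w) = (31/12)w^3 + (31/3)w^2 - (31/3)w - 124/3
Adding term by term: 3w^3 + 4w^2 - w - 4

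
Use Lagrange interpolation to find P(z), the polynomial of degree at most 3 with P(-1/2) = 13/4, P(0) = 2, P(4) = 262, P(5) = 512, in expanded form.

P(z) = 4z^3 + z^2 - 3z + 2

Build the Lagrange basis polynomials:
L_0(z) = z(z - 4)(z - 5) / [-99/8] = -(8/99)z^3 + (8/11)z^2 - (160/99)z
L_1(z) = (z + 1/2)(z - 4)(z - 5) / [10] = (1/10)z^3 - (17/20)z^2 + (31/20)z + 1
L_2(z) = (z + 1/2)z(z - 5) / [-18] = -(1/18)z^3 + (1/4)z^2 + (5/36)z
L_3(z) = (z + 1/2)z(z - 4) / [55/2] = (2/55)z^3 - (7/55)z^2 - (4/55)z
P(z) = (13/4)·L_0 + 2·L_1 + 262·L_2 + 512·L_3
  (13/4)·L_0(z) = -(26/99)z^3 + (26/11)z^2 - (520/99)z
  2·L_1(z) = (1/5)z^3 - (17/10)z^2 + (31/10)z + 2
  262·L_2(z) = -(131/9)z^3 + (131/2)z^2 + (655/18)z
  512·L_3(z) = (1024/55)z^3 - (3584/55)z^2 - (2048/55)z
Adding term by term: 4z^3 + z^2 - 3z + 2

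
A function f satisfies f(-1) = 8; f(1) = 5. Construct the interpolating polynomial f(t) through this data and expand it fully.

Build the Lagrange basis polynomials:
L_0(t) = (t - 1) / [-2] = -(1/2)t + 1/2
L_1(t) = (t + 1) / [2] = (1/2)t + 1/2
f(t) = 8·L_0 + 5·L_1
  8·L_0(t) = -4t + 4
  5·L_1(t) = (5/2)t + 5/2
Adding term by term: -(3/2)t + 13/2

f(t) = -(3/2)t + 13/2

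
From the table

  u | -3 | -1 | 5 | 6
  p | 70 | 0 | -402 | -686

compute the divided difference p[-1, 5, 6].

p[-1,5] = (-402 - 0) / (5 - (-1)) = -67
p[5,6] = (-686 - (-402)) / (6 - 5) = -284
p[-1,5,6] = (-284 - (-67)) / (6 - (-1)) = -31

-31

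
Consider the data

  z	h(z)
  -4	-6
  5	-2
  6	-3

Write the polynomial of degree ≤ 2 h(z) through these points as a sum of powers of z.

Newton's divided differences:
h[-4,5] = (-2 - (-6)) / (5 - (-4)) = 4/9
h[5,6] = (-3 - (-2)) / (6 - 5) = -1
h[-4,5,6] = (-1 - 4/9) / (6 - (-4)) = -13/90
h(z) = -6 + (4/9)·(z + 4) + (-13/90)·(z + 4)(z - 5)
Expanding: h(z) = -(13/90)z^2 + (53/90)z - 4/3

h(z) = -(13/90)z^2 + (53/90)z - 4/3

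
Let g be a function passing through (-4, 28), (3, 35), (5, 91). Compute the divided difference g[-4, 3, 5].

3

g[-4,3] = (35 - 28) / (3 - (-4)) = 1
g[3,5] = (91 - 35) / (5 - 3) = 28
g[-4,3,5] = (28 - 1) / (5 - (-4)) = 3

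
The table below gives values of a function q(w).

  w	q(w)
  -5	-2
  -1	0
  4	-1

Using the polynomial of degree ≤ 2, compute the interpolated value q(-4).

-19/15

L_0(-4) = (-3)·(-8)/[(-4)·(-9)] = 2/3
L_1(-4) = (1)·(-8)/[(4)·(-5)] = 2/5
L_2(-4) = (1)·(-3)/[(9)·(5)] = -1/15
Sum: (-2)·(2/3) + 0 + (-1)·(-1/15) = -19/15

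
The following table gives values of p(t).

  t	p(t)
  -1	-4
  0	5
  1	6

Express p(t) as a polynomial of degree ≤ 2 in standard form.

Build the Lagrange basis polynomials:
L_0(t) = t(t - 1) / [2] = (1/2)t^2 - (1/2)t
L_1(t) = (t + 1)(t - 1) / [-1] = -t^2 + 1
L_2(t) = (t + 1)t / [2] = (1/2)t^2 + (1/2)t
p(t) = (-4)·L_0 + 5·L_1 + 6·L_2
  (-4)·L_0(t) = -2t^2 + 2t
  5·L_1(t) = -5t^2 + 5
  6·L_2(t) = 3t^2 + 3t
Adding term by term: -4t^2 + 5t + 5

p(t) = -4t^2 + 5t + 5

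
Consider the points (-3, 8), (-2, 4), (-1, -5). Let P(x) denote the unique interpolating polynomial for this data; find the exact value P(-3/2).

1/8

Evaluate each Lagrange basis at x = -3/2:
L_0(-3/2) = (1/2)·(-1/2)/[(-1)·(-2)] = -1/8
L_1(-3/2) = (3/2)·(-1/2)/[(1)·(-1)] = 3/4
L_2(-3/2) = (3/2)·(1/2)/[(2)·(1)] = 3/8
Sum: 8·(-1/8) + 4·(3/4) + (-5)·(3/8) = 1/8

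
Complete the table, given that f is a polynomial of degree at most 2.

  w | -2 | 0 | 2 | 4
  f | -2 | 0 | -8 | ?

-26

The 3 known values determine f uniquely (degree ≤ 2).
Evaluate each Lagrange basis at w = 4:
L_0(4) = (4)·(2)/[(-2)·(-4)] = 1
L_1(4) = (6)·(2)/[(2)·(-2)] = -3
L_2(4) = (6)·(4)/[(4)·(2)] = 3
Sum: (-2)·(1) + 0 + (-8)·(3) = -26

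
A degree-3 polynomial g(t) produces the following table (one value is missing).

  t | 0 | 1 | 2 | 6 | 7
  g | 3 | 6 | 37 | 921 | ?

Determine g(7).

1452

The 4 known values determine g uniquely (degree ≤ 3).
Evaluate each Lagrange basis at t = 7:
L_0(7) = (6)·(5)·(1)/[(-1)·(-2)·(-6)] = -5/2
L_1(7) = (7)·(5)·(1)/[(1)·(-1)·(-5)] = 7
L_2(7) = (7)·(6)·(1)/[(2)·(1)·(-4)] = -21/4
L_3(7) = (7)·(6)·(5)/[(6)·(5)·(4)] = 7/4
Sum: 3·(-5/2) + 6·(7) + 37·(-21/4) + 921·(7/4) = 1452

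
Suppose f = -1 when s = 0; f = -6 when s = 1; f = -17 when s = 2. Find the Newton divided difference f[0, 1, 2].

f[0,1] = (-6 - (-1)) / (1 - 0) = -5
f[1,2] = (-17 - (-6)) / (2 - 1) = -11
f[0,1,2] = (-11 - (-5)) / (2 - 0) = -3

-3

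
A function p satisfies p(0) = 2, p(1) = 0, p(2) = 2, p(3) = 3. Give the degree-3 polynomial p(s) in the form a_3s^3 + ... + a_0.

p(s) = -(5/6)s^3 + (9/2)s^2 - (17/3)s + 2

Newton's divided differences:
p[0,1] = (0 - 2) / (1 - 0) = -2
p[1,2] = (2 - 0) / (2 - 1) = 2
p[2,3] = (3 - 2) / (3 - 2) = 1
p[0,1,2] = (2 - (-2)) / (2 - 0) = 2
p[1,2,3] = (1 - 2) / (3 - 1) = -1/2
p[0,1,2,3] = (-1/2 - 2) / (3 - 0) = -5/6
p(s) = 2 + (-2)·s + 2·s(s - 1) + (-5/6)·s(s - 1)(s - 2)
Expanding: p(s) = -(5/6)s^3 + (9/2)s^2 - (17/3)s + 2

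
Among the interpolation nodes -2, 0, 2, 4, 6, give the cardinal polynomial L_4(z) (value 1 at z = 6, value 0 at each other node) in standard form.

L_4(z) = (1/384)z^4 - (1/96)z^3 - (1/96)z^2 + (1/24)z

L_4(z) = (z + 2)z(z - 2)(z - 4) / [(8)·(6)·(4)·(2)]
       = (z^4 - 4z^3 - 4z^2 + 16z) / (384)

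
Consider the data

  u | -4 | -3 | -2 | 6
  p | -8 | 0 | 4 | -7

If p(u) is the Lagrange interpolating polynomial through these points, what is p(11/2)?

Evaluate each Lagrange basis at u = 11/2:
L_0(11/2) = (17/2)·(15/2)·(-1/2)/[(-1)·(-2)·(-10)] = 51/32
L_1(11/2) = (19/2)·(15/2)·(-1/2)/[(1)·(-1)·(-9)] = -95/24
L_2(11/2) = (19/2)·(17/2)·(-1/2)/[(2)·(1)·(-8)] = 323/128
L_3(11/2) = (19/2)·(17/2)·(15/2)/[(10)·(9)·(8)] = 323/384
Sum: (-8)·(51/32) + 0 + 4·(323/128) + (-7)·(323/384) = -3281/384

-3281/384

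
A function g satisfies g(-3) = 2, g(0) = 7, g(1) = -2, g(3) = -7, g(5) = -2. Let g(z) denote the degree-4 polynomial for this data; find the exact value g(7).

L_0(7) = (7)·(6)·(4)·(2)/[(-3)·(-4)·(-6)·(-8)] = 7/12
L_1(7) = (10)·(6)·(4)·(2)/[(3)·(-1)·(-3)·(-5)] = -32/3
L_2(7) = (10)·(7)·(4)·(2)/[(4)·(1)·(-2)·(-4)] = 35/2
L_3(7) = (10)·(7)·(6)·(2)/[(6)·(3)·(2)·(-2)] = -35/3
L_4(7) = (10)·(7)·(6)·(4)/[(8)·(5)·(4)·(2)] = 21/4
Sum: 2·(7/12) + 7·(-32/3) + (-2)·(35/2) + (-7)·(-35/3) + (-2)·(21/4) = -112/3

-112/3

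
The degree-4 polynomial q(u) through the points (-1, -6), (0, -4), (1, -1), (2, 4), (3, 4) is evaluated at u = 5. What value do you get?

-79

Using Newton's divided-difference form:
q[-1,0] = (-4 - (-6)) / (0 - (-1)) = 2
q[0,1] = (-1 - (-4)) / (1 - 0) = 3
q[1,2] = (4 - (-1)) / (2 - 1) = 5
q[2,3] = (4 - 4) / (3 - 2) = 0
q[-1,0,1] = (3 - 2) / (1 - (-1)) = 1/2
q[0,1,2] = (5 - 3) / (2 - 0) = 1
q[1,2,3] = (0 - 5) / (3 - 1) = -5/2
q[-1,0,1,2] = (1 - 1/2) / (2 - (-1)) = 1/6
q[0,1,2,3] = (-5/2 - 1) / (3 - 0) = -7/6
q[-1,0,1,2,3] = (-7/6 - 1/6) / (3 - (-1)) = -1/3
q(5) = -6 + 2·(6) + (1/2)·(6)·(5) + (1/6)·(6)·(5)·(4) + (-1/3)·(6)·(5)·(4)·(3) = -79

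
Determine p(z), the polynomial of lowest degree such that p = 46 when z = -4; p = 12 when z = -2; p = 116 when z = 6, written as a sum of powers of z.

Newton's divided differences:
p[-4,-2] = (12 - 46) / (-2 - (-4)) = -17
p[-2,6] = (116 - 12) / (6 - (-2)) = 13
p[-4,-2,6] = (13 - (-17)) / (6 - (-4)) = 3
p(z) = 46 + (-17)·(z + 4) + 3·(z + 4)(z + 2)
Expanding: p(z) = 3z^2 + z + 2

p(z) = 3z^2 + z + 2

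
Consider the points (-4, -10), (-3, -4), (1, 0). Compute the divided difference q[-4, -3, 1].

-1

q[-4,-3] = (-4 - (-10)) / (-3 - (-4)) = 6
q[-3,1] = (0 - (-4)) / (1 - (-3)) = 1
q[-4,-3,1] = (1 - 6) / (1 - (-4)) = -1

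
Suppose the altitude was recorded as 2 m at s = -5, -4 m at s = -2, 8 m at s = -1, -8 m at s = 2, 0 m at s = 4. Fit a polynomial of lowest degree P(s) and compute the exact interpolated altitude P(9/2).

66905/3024

Evaluate each Lagrange basis at s = 9/2:
L_0(9/2) = (13/2)·(11/2)·(5/2)·(1/2)/[(-3)·(-4)·(-7)·(-9)] = 715/12096
L_1(9/2) = (19/2)·(11/2)·(5/2)·(1/2)/[(3)·(-1)·(-4)·(-6)] = -1045/1152
L_2(9/2) = (19/2)·(13/2)·(5/2)·(1/2)/[(4)·(1)·(-3)·(-5)] = 247/192
L_3(9/2) = (19/2)·(13/2)·(11/2)·(1/2)/[(7)·(4)·(3)·(-2)] = -2717/2688
L_4(9/2) = (19/2)·(13/2)·(11/2)·(5/2)/[(9)·(6)·(5)·(2)] = 2717/1728
Sum: 2·(715/12096) + (-4)·(-1045/1152) + 8·(247/192) + (-8)·(-2717/2688) + 0 = 66905/3024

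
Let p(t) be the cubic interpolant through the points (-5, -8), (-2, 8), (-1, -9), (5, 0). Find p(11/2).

1881/64

Using Newton's divided-difference form:
p[-5,-2] = (8 - (-8)) / (-2 - (-5)) = 16/3
p[-2,-1] = (-9 - 8) / (-1 - (-2)) = -17
p[-1,5] = (0 - (-9)) / (5 - (-1)) = 3/2
p[-5,-2,-1] = (-17 - 16/3) / (-1 - (-5)) = -67/12
p[-2,-1,5] = (3/2 - (-17)) / (5 - (-2)) = 37/14
p[-5,-2,-1,5] = (37/14 - (-67/12)) / (5 - (-5)) = 691/840
p(11/2) = -8 + (16/3)·(21/2) + (-67/12)·(21/2)·(15/2) + (691/840)·(21/2)·(15/2)·(13/2) = 1881/64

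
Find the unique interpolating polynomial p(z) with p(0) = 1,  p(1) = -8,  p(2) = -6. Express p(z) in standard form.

Newton's divided differences:
p[0,1] = (-8 - 1) / (1 - 0) = -9
p[1,2] = (-6 - (-8)) / (2 - 1) = 2
p[0,1,2] = (2 - (-9)) / (2 - 0) = 11/2
p(z) = 1 + (-9)·z + (11/2)·z(z - 1)
Expanding: p(z) = (11/2)z^2 - (29/2)z + 1

p(z) = (11/2)z^2 - (29/2)z + 1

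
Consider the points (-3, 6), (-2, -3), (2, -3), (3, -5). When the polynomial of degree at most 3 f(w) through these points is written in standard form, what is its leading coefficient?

-11/30

L_0(w) = (w + 2)(w - 2)(w - 3) / [-30] = -(1/30)w^3 + (1/10)w^2 + (2/15)w - 2/5
L_1(w) = (w + 3)(w - 2)(w - 3) / [20] = (1/20)w^3 - (1/10)w^2 - (9/20)w + 9/10
L_2(w) = (w + 3)(w + 2)(w - 3) / [-20] = -(1/20)w^3 - (1/10)w^2 + (9/20)w + 9/10
L_3(w) = (w + 3)(w + 2)(w - 2) / [30] = (1/30)w^3 + (1/10)w^2 - (2/15)w - 2/5
f(w) = 6·L_0 + (-3)·L_1 + (-3)·L_2 + (-5)·L_3
Only the coefficient of w^3 is needed; take it from each L_i and combine:
6·(-1/30) + (-3)·(1/20) + (-3)·(-1/20) + (-5)·(1/30) = -11/30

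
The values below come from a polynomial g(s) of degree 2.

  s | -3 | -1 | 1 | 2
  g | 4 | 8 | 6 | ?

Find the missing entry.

11/4

The 3 known values determine g uniquely (degree ≤ 2).
L_0(2) = (3)·(1)/[(-2)·(-4)] = 3/8
L_1(2) = (5)·(1)/[(2)·(-2)] = -5/4
L_2(2) = (5)·(3)/[(4)·(2)] = 15/8
Sum: 4·(3/8) + 8·(-5/4) + 6·(15/8) = 11/4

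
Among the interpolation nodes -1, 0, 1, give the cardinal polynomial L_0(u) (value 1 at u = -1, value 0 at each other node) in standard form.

L_0(u) = (1/2)u^2 - (1/2)u

L_0(u) = u(u - 1) / [(-1)·(-2)]
       = (u^2 - u) / (2)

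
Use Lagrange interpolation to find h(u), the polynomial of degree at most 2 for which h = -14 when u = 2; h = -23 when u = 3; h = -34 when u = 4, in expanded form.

L_0(u) = (u - 3)(u - 4) / [2] = (1/2)u^2 - (7/2)u + 6
L_1(u) = (u - 2)(u - 4) / [-1] = -u^2 + 6u - 8
L_2(u) = (u - 2)(u - 3) / [2] = (1/2)u^2 - (5/2)u + 3
h(u) = (-14)·L_0 + (-23)·L_1 + (-34)·L_2
  (-14)·L_0(u) = -7u^2 + 49u - 84
  (-23)·L_1(u) = 23u^2 - 138u + 184
  (-34)·L_2(u) = -17u^2 + 85u - 102
Adding term by term: -u^2 - 4u - 2

h(u) = -u^2 - 4u - 2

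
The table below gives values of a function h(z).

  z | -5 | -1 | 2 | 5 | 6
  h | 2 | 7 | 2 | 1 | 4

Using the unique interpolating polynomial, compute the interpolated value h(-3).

Using Newton's divided-difference form:
h[-5,-1] = (7 - 2) / (-1 - (-5)) = 5/4
h[-1,2] = (2 - 7) / (2 - (-1)) = -5/3
h[2,5] = (1 - 2) / (5 - 2) = -1/3
h[5,6] = (4 - 1) / (6 - 5) = 3
h[-5,-1,2] = (-5/3 - 5/4) / (2 - (-5)) = -5/12
h[-1,2,5] = (-1/3 - (-5/3)) / (5 - (-1)) = 2/9
h[2,5,6] = (3 - (-1/3)) / (6 - 2) = 5/6
h[-5,-1,2,5] = (2/9 - (-5/12)) / (5 - (-5)) = 23/360
h[-1,2,5,6] = (5/6 - 2/9) / (6 - (-1)) = 11/126
h[-5,-1,2,5,6] = (11/126 - 23/360) / (6 - (-5)) = 59/27720
h(-3) = 2 + (5/4)·(2) + (-5/12)·(2)·(-2) + (23/360)·(2)·(-2)·(-5) + (59/27720)·(2)·(-2)·(-5)·(-8) = 547/77

547/77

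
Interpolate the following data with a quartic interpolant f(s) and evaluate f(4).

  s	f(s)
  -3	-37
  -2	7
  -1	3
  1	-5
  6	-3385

-737

Evaluate each Lagrange basis at s = 4:
L_0(4) = (6)·(5)·(3)·(-2)/[(-1)·(-2)·(-4)·(-9)] = -5/2
L_1(4) = (7)·(5)·(3)·(-2)/[(1)·(-1)·(-3)·(-8)] = 35/4
L_2(4) = (7)·(6)·(3)·(-2)/[(2)·(1)·(-2)·(-7)] = -9
L_3(4) = (7)·(6)·(5)·(-2)/[(4)·(3)·(2)·(-5)] = 7/2
L_4(4) = (7)·(6)·(5)·(3)/[(9)·(8)·(7)·(5)] = 1/4
Sum: (-37)·(-5/2) + 7·(35/4) + 3·(-9) + (-5)·(7/2) + (-3385)·(1/4) = -737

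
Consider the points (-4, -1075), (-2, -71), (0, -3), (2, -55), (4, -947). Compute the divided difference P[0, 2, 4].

-105

P[0,2] = (-55 - (-3)) / (2 - 0) = -26
P[2,4] = (-947 - (-55)) / (4 - 2) = -446
P[0,2,4] = (-446 - (-26)) / (4 - 0) = -105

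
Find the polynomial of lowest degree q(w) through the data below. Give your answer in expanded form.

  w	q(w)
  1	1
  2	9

Build the Lagrange basis polynomials:
L_0(w) = (w - 2) / [-1] = -w + 2
L_1(w) = (w - 1) / [1] = w - 1
q(w) = 1·L_0 + 9·L_1
  1·L_0(w) = -w + 2
  9·L_1(w) = 9w - 9
Adding term by term: 8w - 7

q(w) = 8w - 7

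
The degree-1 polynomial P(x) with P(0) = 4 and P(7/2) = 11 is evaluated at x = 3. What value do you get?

Evaluate each Lagrange basis at x = 3:
L_0(3) = (-1/2)/[(-7/2)] = 1/7
L_1(3) = (3)/[(7/2)] = 6/7
Sum: 4·(1/7) + 11·(6/7) = 10

10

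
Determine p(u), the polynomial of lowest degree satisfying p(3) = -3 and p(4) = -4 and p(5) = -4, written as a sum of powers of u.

p(u) = (1/2)u^2 - (9/2)u + 6

L_0(u) = (u - 4)(u - 5) / [2] = (1/2)u^2 - (9/2)u + 10
L_1(u) = (u - 3)(u - 5) / [-1] = -u^2 + 8u - 15
L_2(u) = (u - 3)(u - 4) / [2] = (1/2)u^2 - (7/2)u + 6
p(u) = (-3)·L_0 + (-4)·L_1 + (-4)·L_2
  (-3)·L_0(u) = -(3/2)u^2 + (27/2)u - 30
  (-4)·L_1(u) = 4u^2 - 32u + 60
  (-4)·L_2(u) = -2u^2 + 14u - 24
Adding term by term: (1/2)u^2 - (9/2)u + 6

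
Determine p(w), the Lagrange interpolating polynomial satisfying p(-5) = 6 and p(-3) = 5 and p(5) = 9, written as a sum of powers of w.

Build the Lagrange basis polynomials:
L_0(w) = (w + 3)(w - 5) / [20] = (1/20)w^2 - (1/10)w - 3/4
L_1(w) = (w + 5)(w - 5) / [-16] = -(1/16)w^2 + 25/16
L_2(w) = (w + 5)(w + 3) / [80] = (1/80)w^2 + (1/10)w + 3/16
p(w) = 6·L_0 + 5·L_1 + 9·L_2
  6·L_0(w) = (3/10)w^2 - (3/5)w - 9/2
  5·L_1(w) = -(5/16)w^2 + 125/16
  9·L_2(w) = (9/80)w^2 + (9/10)w + 27/16
Adding term by term: (1/10)w^2 + (3/10)w + 5

p(w) = (1/10)w^2 + (3/10)w + 5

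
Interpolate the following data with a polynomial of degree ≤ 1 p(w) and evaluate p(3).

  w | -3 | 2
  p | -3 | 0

L_0(3) = (1)/[(-5)] = -1/5
L_1(3) = (6)/[(5)] = 6/5
Sum: (-3)·(-1/5) + 0 = 3/5

3/5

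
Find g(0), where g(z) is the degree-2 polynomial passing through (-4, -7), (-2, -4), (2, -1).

L_0(0) = (2)·(-2)/[(-2)·(-6)] = -1/3
L_1(0) = (4)·(-2)/[(2)·(-4)] = 1
L_2(0) = (4)·(2)/[(6)·(4)] = 1/3
Sum: (-7)·(-1/3) + (-4)·(1) + (-1)·(1/3) = -2

-2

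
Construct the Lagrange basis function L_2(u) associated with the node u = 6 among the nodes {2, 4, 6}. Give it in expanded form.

L_2(u) = (1/8)u^2 - (3/4)u + 1

L_2(u) = (u - 2)(u - 4) / [(4)·(2)]
       = (u^2 - 6u + 8) / (8)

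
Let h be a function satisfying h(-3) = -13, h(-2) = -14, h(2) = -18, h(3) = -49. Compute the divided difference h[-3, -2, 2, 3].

h[-3,-2] = (-14 - (-13)) / (-2 - (-3)) = -1
h[-2,2] = (-18 - (-14)) / (2 - (-2)) = -1
h[2,3] = (-49 - (-18)) / (3 - 2) = -31
h[-3,-2,2] = (-1 - (-1)) / (2 - (-3)) = 0
h[-2,2,3] = (-31 - (-1)) / (3 - (-2)) = -6
h[-3,-2,2,3] = (-6 - 0) / (3 - (-3)) = -1

-1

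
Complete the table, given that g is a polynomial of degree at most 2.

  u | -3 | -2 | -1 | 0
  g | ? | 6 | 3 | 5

The 3 known values determine g uniquely (degree ≤ 2).
Evaluate each Lagrange basis at u = -3:
L_0(-3) = (-2)·(-3)/[(-1)·(-2)] = 3
L_1(-3) = (-1)·(-3)/[(1)·(-1)] = -3
L_2(-3) = (-1)·(-2)/[(2)·(1)] = 1
Sum: 6·(3) + 3·(-3) + 5·(1) = 14

14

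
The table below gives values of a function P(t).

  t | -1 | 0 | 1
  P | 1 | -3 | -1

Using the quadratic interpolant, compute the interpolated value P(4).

Using Newton's divided-difference form:
P[-1,0] = (-3 - 1) / (0 - (-1)) = -4
P[0,1] = (-1 - (-3)) / (1 - 0) = 2
P[-1,0,1] = (2 - (-4)) / (1 - (-1)) = 3
P(4) = 1 + (-4)·(5) + 3·(5)·(4) = 41

41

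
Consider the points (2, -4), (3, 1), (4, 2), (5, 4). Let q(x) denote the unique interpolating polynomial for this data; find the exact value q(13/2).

317/16

Using Newton's divided-difference form:
q[2,3] = (1 - (-4)) / (3 - 2) = 5
q[3,4] = (2 - 1) / (4 - 3) = 1
q[4,5] = (4 - 2) / (5 - 4) = 2
q[2,3,4] = (1 - 5) / (4 - 2) = -2
q[3,4,5] = (2 - 1) / (5 - 3) = 1/2
q[2,3,4,5] = (1/2 - (-2)) / (5 - 2) = 5/6
q(13/2) = -4 + 5·(9/2) + (-2)·(9/2)·(7/2) + (5/6)·(9/2)·(7/2)·(5/2) = 317/16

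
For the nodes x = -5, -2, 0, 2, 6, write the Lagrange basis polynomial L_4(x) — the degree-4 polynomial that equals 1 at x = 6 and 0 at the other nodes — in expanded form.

L_4(x) = (x + 5)(x + 2)x(x - 2) / [(11)·(8)·(6)·(4)]
       = (x^4 + 5x^3 - 4x^2 - 20x) / (2112)

L_4(x) = (1/2112)x^4 + (5/2112)x^3 - (1/528)x^2 - (5/528)x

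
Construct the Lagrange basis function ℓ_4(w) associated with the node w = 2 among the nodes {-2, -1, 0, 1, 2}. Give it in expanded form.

ℓ_4(w) = (1/24)w^4 + (1/12)w^3 - (1/24)w^2 - (1/12)w

ℓ_4(w) = (w + 2)(w + 1)w(w - 1) / [(4)·(3)·(2)·(1)]
       = (w^4 + 2w^3 - w^2 - 2w) / (24)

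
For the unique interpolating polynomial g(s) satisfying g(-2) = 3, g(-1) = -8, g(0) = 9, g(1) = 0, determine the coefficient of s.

13

Build the Lagrange basis polynomials:
L_0(s) = (s + 1)s(s - 1) / [-6] = -(1/6)s^3 + (1/6)s
L_1(s) = (s + 2)s(s - 1) / [2] = (1/2)s^3 + (1/2)s^2 - s
L_2(s) = (s + 2)(s + 1)(s - 1) / [-2] = -(1/2)s^3 - s^2 + (1/2)s + 1
L_3(s) = (s + 2)(s + 1)s / [6] = (1/6)s^3 + (1/2)s^2 + (1/3)s
g(s) = 3·L_0 + (-8)·L_1 + 9·L_2 + 0·L_3
Only the coefficient of s is needed; take it from each L_i and combine:
3·(1/6) + (-8)·(-1) + 9·(1/2) + 0·(1/3) = 13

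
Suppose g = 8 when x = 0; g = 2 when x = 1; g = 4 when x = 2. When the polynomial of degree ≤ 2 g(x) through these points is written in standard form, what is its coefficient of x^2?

4

L_0(x) = (x - 1)(x - 2) / [2] = (1/2)x^2 - (3/2)x + 1
L_1(x) = x(x - 2) / [-1] = -x^2 + 2x
L_2(x) = x(x - 1) / [2] = (1/2)x^2 - (1/2)x
g(x) = 8·L_0 + 2·L_1 + 4·L_2
Only the coefficient of x^2 is needed; take it from each L_i and combine:
8·(1/2) + 2·(-1) + 4·(1/2) = 4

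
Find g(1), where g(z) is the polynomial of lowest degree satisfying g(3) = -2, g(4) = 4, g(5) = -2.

Evaluate each Lagrange basis at z = 1:
L_0(1) = (-3)·(-4)/[(-1)·(-2)] = 6
L_1(1) = (-2)·(-4)/[(1)·(-1)] = -8
L_2(1) = (-2)·(-3)/[(2)·(1)] = 3
Sum: (-2)·(6) + 4·(-8) + (-2)·(3) = -50

-50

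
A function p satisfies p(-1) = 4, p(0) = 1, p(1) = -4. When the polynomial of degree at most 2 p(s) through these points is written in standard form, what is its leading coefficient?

The leading coefficient equals the top divided difference p[-1,0,1].
p[-1,0] = (1 - 4) / (0 - (-1)) = -3
p[0,1] = (-4 - 1) / (1 - 0) = -5
p[-1,0,1] = (-5 - (-3)) / (1 - (-1)) = -1

-1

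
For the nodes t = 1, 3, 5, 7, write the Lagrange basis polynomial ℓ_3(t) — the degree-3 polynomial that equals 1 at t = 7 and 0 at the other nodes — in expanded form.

ℓ_3(t) = (t - 1)(t - 3)(t - 5) / [(6)·(4)·(2)]
       = (t^3 - 9t^2 + 23t - 15) / (48)

ℓ_3(t) = (1/48)t^3 - (3/16)t^2 + (23/48)t - 5/16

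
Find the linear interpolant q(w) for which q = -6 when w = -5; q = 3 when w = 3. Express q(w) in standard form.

Build the Lagrange basis polynomials:
L_0(w) = (w - 3) / [-8] = -(1/8)w + 3/8
L_1(w) = (w + 5) / [8] = (1/8)w + 5/8
q(w) = (-6)·L_0 + 3·L_1
  (-6)·L_0(w) = (3/4)w - 9/4
  3·L_1(w) = (3/8)w + 15/8
Adding term by term: (9/8)w - 3/8

q(w) = (9/8)w - 3/8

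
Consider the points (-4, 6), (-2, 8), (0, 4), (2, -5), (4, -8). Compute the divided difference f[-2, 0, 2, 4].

f[-2,0] = (4 - 8) / (0 - (-2)) = -2
f[0,2] = (-5 - 4) / (2 - 0) = -9/2
f[2,4] = (-8 - (-5)) / (4 - 2) = -3/2
f[-2,0,2] = (-9/2 - (-2)) / (2 - (-2)) = -5/8
f[0,2,4] = (-3/2 - (-9/2)) / (4 - 0) = 3/4
f[-2,0,2,4] = (3/4 - (-5/8)) / (4 - (-2)) = 11/48

11/48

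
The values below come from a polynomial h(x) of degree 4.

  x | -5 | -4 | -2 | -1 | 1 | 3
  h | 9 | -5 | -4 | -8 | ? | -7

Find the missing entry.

The 5 known values determine h uniquely (degree ≤ 4).
Evaluate each Lagrange basis at x = 1:
L_0(1) = (5)·(3)·(2)·(-2)/[(-1)·(-3)·(-4)·(-8)] = -5/8
L_1(1) = (6)·(3)·(2)·(-2)/[(1)·(-2)·(-3)·(-7)] = 12/7
L_2(1) = (6)·(5)·(2)·(-2)/[(3)·(2)·(-1)·(-5)] = -4
L_3(1) = (6)·(5)·(3)·(-2)/[(4)·(3)·(1)·(-4)] = 15/4
L_4(1) = (6)·(5)·(3)·(2)/[(8)·(7)·(5)·(4)] = 9/56
Sum: 9·(-5/8) + (-5)·(12/7) + (-4)·(-4) + (-8)·(15/4) + (-7)·(9/56) = -821/28

-821/28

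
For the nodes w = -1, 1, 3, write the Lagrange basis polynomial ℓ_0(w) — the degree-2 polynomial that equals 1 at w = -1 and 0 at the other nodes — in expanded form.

ℓ_0(w) = (1/8)w^2 - (1/2)w + 3/8

ℓ_0(w) = (w - 1)(w - 3) / [(-2)·(-4)]
       = (w^2 - 4w + 3) / (8)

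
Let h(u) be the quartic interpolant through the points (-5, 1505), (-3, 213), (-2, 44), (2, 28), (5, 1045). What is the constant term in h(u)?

Build the Lagrange basis polynomials:
L_0(u) = (u + 3)(u + 2)(u - 2)(u - 5) / [420] = (1/420)u^4 - (1/210)u^3 - (19/420)u^2 + (2/105)u + 1/7
L_1(u) = (u + 5)(u + 2)(u - 2)(u - 5) / [-80] = -(1/80)u^4 + (29/80)u^2 - 5/4
L_2(u) = (u + 5)(u + 3)(u - 2)(u - 5) / [84] = (1/84)u^4 + (1/84)u^3 - (31/84)u^2 - (25/84)u + 25/14
L_3(u) = (u + 5)(u + 3)(u + 2)(u - 5) / [-420] = -(1/420)u^4 - (1/84)u^3 + (19/420)u^2 + (25/84)u + 5/14
L_4(u) = (u + 5)(u + 3)(u + 2)(u - 2) / [1680] = (1/1680)u^4 + (1/210)u^3 + (11/1680)u^2 - (2/105)u - 1/28
h(u) = 1505·L_0 + 213·L_1 + 44·L_2 + 28·L_3 + 1045·L_4
Only the constant term is needed; take it from each L_i and combine:
1505·(1/7) + 213·(-5/4) + 44·(25/14) + 28·(5/14) + 1045·(-1/28) = 0

0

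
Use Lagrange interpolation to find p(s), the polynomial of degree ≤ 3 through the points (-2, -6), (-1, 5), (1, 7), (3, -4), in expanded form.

L_0(s) = (s + 1)(s - 1)(s - 3) / [-15] = -(1/15)s^3 + (1/5)s^2 + (1/15)s - 1/5
L_1(s) = (s + 2)(s - 1)(s - 3) / [8] = (1/8)s^3 - (1/4)s^2 - (5/8)s + 3/4
L_2(s) = (s + 2)(s + 1)(s - 3) / [-12] = -(1/12)s^3 + (7/12)s + 1/2
L_3(s) = (s + 2)(s + 1)(s - 1) / [40] = (1/40)s^3 + (1/20)s^2 - (1/40)s - 1/20
p(s) = (-6)·L_0 + 5·L_1 + 7·L_2 + (-4)·L_3
  (-6)·L_0(s) = (2/5)s^3 - (6/5)s^2 - (2/5)s + 6/5
  5·L_1(s) = (5/8)s^3 - (5/4)s^2 - (25/8)s + 15/4
  7·L_2(s) = -(7/12)s^3 + (49/12)s + 7/2
  (-4)·L_3(s) = -(1/10)s^3 - (1/5)s^2 + (1/10)s + 1/5
Adding term by term: (41/120)s^3 - (53/20)s^2 + (79/120)s + 173/20

p(s) = (41/120)s^3 - (53/20)s^2 + (79/120)s + 173/20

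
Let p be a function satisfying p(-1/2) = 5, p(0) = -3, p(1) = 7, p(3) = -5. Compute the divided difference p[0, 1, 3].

-16/3

p[0,1] = (7 - (-3)) / (1 - 0) = 10
p[1,3] = (-5 - 7) / (3 - 1) = -6
p[0,1,3] = (-6 - 10) / (3 - 0) = -16/3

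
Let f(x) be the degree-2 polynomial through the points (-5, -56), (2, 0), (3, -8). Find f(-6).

-80

Using Newton's divided-difference form:
f[-5,2] = (0 - (-56)) / (2 - (-5)) = 8
f[2,3] = (-8 - 0) / (3 - 2) = -8
f[-5,2,3] = (-8 - 8) / (3 - (-5)) = -2
f(-6) = -56 + 8·(-1) + (-2)·(-1)·(-8) = -80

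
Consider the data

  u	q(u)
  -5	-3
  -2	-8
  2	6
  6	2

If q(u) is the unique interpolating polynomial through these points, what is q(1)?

Evaluate each Lagrange basis at u = 1:
L_0(1) = (3)·(-1)·(-5)/[(-3)·(-7)·(-11)] = -5/77
L_1(1) = (6)·(-1)·(-5)/[(3)·(-4)·(-8)] = 5/16
L_2(1) = (6)·(3)·(-5)/[(7)·(4)·(-4)] = 45/56
L_3(1) = (6)·(3)·(-1)/[(11)·(8)·(4)] = -9/176
Sum: (-3)·(-5/77) + (-8)·(5/16) + 6·(45/56) + 2·(-9/176) = 1487/616

1487/616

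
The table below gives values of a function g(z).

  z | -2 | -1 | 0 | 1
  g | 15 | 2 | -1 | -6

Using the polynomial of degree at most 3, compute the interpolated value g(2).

-25

Evaluate each Lagrange basis at z = 2:
L_0(2) = (3)·(2)·(1)/[(-1)·(-2)·(-3)] = -1
L_1(2) = (4)·(2)·(1)/[(1)·(-1)·(-2)] = 4
L_2(2) = (4)·(3)·(1)/[(2)·(1)·(-1)] = -6
L_3(2) = (4)·(3)·(2)/[(3)·(2)·(1)] = 4
Sum: 15·(-1) + 2·(4) + (-1)·(-6) + (-6)·(4) = -25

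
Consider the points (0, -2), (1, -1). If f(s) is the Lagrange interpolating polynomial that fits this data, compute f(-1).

-3

Evaluate each Lagrange basis at s = -1:
L_0(-1) = (-2)/[(-1)] = 2
L_1(-1) = (-1)/[(1)] = -1
Sum: (-2)·(2) + (-1)·(-1) = -3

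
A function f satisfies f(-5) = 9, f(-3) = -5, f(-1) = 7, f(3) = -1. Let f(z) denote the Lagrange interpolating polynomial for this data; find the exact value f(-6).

L_0(-6) = (-3)·(-5)·(-9)/[(-2)·(-4)·(-8)] = 135/64
L_1(-6) = (-1)·(-5)·(-9)/[(2)·(-2)·(-6)] = -15/8
L_2(-6) = (-1)·(-3)·(-9)/[(4)·(2)·(-4)] = 27/32
L_3(-6) = (-1)·(-3)·(-5)/[(8)·(6)·(4)] = -5/64
Sum: 9·(135/64) + (-5)·(-15/8) + 7·(27/32) + (-1)·(-5/64) = 1099/32

1099/32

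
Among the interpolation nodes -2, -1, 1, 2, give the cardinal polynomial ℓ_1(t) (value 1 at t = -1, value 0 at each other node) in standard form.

ℓ_1(t) = (1/6)t^3 - (1/6)t^2 - (2/3)t + 2/3

ℓ_1(t) = (t + 2)(t - 1)(t - 2) / [(1)·(-2)·(-3)]
       = (t^3 - t^2 - 4t + 4) / (6)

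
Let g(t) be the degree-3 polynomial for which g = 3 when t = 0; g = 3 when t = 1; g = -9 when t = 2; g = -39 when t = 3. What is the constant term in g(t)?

L_0(t) = (t - 1)(t - 2)(t - 3) / [-6] = -(1/6)t^3 + t^2 - (11/6)t + 1
L_1(t) = t(t - 2)(t - 3) / [2] = (1/2)t^3 - (5/2)t^2 + 3t
L_2(t) = t(t - 1)(t - 3) / [-2] = -(1/2)t^3 + 2t^2 - (3/2)t
L_3(t) = t(t - 1)(t - 2) / [6] = (1/6)t^3 - (1/2)t^2 + (1/3)t
g(t) = 3·L_0 + 3·L_1 + (-9)·L_2 + (-39)·L_3
Only the constant term is needed; take it from each L_i and combine:
3·(1) + 3·(0) + (-9)·(0) + (-39)·(0) = 3

3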